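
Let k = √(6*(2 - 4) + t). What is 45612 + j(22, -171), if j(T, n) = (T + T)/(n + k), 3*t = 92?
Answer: 3998644632/87667 - 88*√42/87667 ≈ 45612.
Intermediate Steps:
t = 92/3 (t = (⅓)*92 = 92/3 ≈ 30.667)
k = 2*√42/3 (k = √(6*(2 - 4) + 92/3) = √(6*(-2) + 92/3) = √(-12 + 92/3) = √(56/3) = 2*√42/3 ≈ 4.3205)
j(T, n) = 2*T/(n + 2*√42/3) (j(T, n) = (T + T)/(n + 2*√42/3) = (2*T)/(n + 2*√42/3) = 2*T/(n + 2*√42/3))
45612 + j(22, -171) = 45612 + 6*22/(2*√42 + 3*(-171)) = 45612 + 6*22/(2*√42 - 513) = 45612 + 6*22/(-513 + 2*√42) = 45612 + 132/(-513 + 2*√42)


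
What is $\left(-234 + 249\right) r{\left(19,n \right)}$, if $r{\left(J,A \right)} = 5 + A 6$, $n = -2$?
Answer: $-105$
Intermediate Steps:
$r{\left(J,A \right)} = 5 + 6 A$
$\left(-234 + 249\right) r{\left(19,n \right)} = \left(-234 + 249\right) \left(5 + 6 \left(-2\right)\right) = 15 \left(5 - 12\right) = 15 \left(-7\right) = -105$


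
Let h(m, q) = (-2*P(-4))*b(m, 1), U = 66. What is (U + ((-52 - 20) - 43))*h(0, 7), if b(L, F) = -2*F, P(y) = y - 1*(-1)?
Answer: 588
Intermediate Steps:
P(y) = 1 + y (P(y) = y + 1 = 1 + y)
h(m, q) = -12 (h(m, q) = (-2*(1 - 4))*(-2*1) = -2*(-3)*(-2) = 6*(-2) = -12)
(U + ((-52 - 20) - 43))*h(0, 7) = (66 + ((-52 - 20) - 43))*(-12) = (66 + (-72 - 43))*(-12) = (66 - 115)*(-12) = -49*(-12) = 588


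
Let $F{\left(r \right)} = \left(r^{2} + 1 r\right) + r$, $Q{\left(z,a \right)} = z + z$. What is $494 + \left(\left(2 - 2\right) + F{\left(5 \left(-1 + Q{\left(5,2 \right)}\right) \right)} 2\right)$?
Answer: $4724$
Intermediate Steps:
$Q{\left(z,a \right)} = 2 z$
$F{\left(r \right)} = r^{2} + 2 r$ ($F{\left(r \right)} = \left(r^{2} + r\right) + r = \left(r + r^{2}\right) + r = r^{2} + 2 r$)
$494 + \left(\left(2 - 2\right) + F{\left(5 \left(-1 + Q{\left(5,2 \right)}\right) \right)} 2\right) = 494 + \left(\left(2 - 2\right) + 5 \left(-1 + 2 \cdot 5\right) \left(2 + 5 \left(-1 + 2 \cdot 5\right)\right) 2\right) = 494 + \left(0 + 5 \left(-1 + 10\right) \left(2 + 5 \left(-1 + 10\right)\right) 2\right) = 494 + \left(0 + 5 \cdot 9 \left(2 + 5 \cdot 9\right) 2\right) = 494 + \left(0 + 45 \left(2 + 45\right) 2\right) = 494 + \left(0 + 45 \cdot 47 \cdot 2\right) = 494 + \left(0 + 2115 \cdot 2\right) = 494 + \left(0 + 4230\right) = 494 + 4230 = 4724$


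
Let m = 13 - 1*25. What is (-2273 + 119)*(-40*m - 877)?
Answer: 855138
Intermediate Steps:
m = -12 (m = 13 - 25 = -12)
(-2273 + 119)*(-40*m - 877) = (-2273 + 119)*(-40*(-12) - 877) = -2154*(480 - 877) = -2154*(-397) = 855138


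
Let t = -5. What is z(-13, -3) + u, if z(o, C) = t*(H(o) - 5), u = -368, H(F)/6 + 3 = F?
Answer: 137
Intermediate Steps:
H(F) = -18 + 6*F
z(o, C) = 115 - 30*o (z(o, C) = -5*((-18 + 6*o) - 5) = -5*(-23 + 6*o) = 115 - 30*o)
z(-13, -3) + u = (115 - 30*(-13)) - 368 = (115 + 390) - 368 = 505 - 368 = 137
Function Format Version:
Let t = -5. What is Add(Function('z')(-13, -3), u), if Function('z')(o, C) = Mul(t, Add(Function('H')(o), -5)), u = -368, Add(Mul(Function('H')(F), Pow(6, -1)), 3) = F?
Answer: 137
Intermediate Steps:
Function('H')(F) = Add(-18, Mul(6, F))
Function('z')(o, C) = Add(115, Mul(-30, o)) (Function('z')(o, C) = Mul(-5, Add(Add(-18, Mul(6, o)), -5)) = Mul(-5, Add(-23, Mul(6, o))) = Add(115, Mul(-30, o)))
Add(Function('z')(-13, -3), u) = Add(Add(115, Mul(-30, -13)), -368) = Add(Add(115, 390), -368) = Add(505, -368) = 137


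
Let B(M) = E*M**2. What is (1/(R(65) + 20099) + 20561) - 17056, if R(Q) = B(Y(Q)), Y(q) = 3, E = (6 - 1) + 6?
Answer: 70793991/20198 ≈ 3505.0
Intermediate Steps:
E = 11 (E = 5 + 6 = 11)
B(M) = 11*M**2
R(Q) = 99 (R(Q) = 11*3**2 = 11*9 = 99)
(1/(R(65) + 20099) + 20561) - 17056 = (1/(99 + 20099) + 20561) - 17056 = (1/20198 + 20561) - 17056 = 415291079/20198 - 17056 = 70793991/20198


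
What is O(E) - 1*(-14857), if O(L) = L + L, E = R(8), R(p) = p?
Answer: 14873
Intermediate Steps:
E = 8
O(L) = 2*L
O(E) - 1*(-14857) = 2*8 - 1*(-14857) = 16 + 14857 = 14873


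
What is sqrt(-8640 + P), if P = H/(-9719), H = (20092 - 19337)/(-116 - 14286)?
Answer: I*sqrt(169278779704763552470)/139973038 ≈ 92.952*I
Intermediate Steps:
H = -755/14402 (H = 755/(-14402) = 755*(-1/14402) = -755/14402 ≈ -0.052423)
P = 755/139973038 (P = -755/14402/(-9719) = -755/14402*(-1/9719) = 755/139973038 ≈ 5.3939e-6)
sqrt(-8640 + P) = sqrt(-8640 + 755/139973038) = sqrt(-1209367047565/139973038) = I*sqrt(169278779704763552470)/139973038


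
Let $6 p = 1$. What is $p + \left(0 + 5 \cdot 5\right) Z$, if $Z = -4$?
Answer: $- \frac{599}{6} \approx -99.833$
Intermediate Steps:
$p = \frac{1}{6}$ ($p = \frac{1}{6} \cdot 1 = \frac{1}{6} \approx 0.16667$)
$p + \left(0 + 5 \cdot 5\right) Z = \frac{1}{6} + \left(0 + 5 \cdot 5\right) \left(-4\right) = \frac{1}{6} + \left(0 + 25\right) \left(-4\right) = \frac{1}{6} + 25 \left(-4\right) = \frac{1}{6} - 100 = - \frac{599}{6}$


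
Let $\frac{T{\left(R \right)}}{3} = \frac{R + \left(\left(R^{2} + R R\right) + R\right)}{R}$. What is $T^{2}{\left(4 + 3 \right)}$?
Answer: $2304$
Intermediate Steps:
$T{\left(R \right)} = \frac{3 \left(2 R + 2 R^{2}\right)}{R}$ ($T{\left(R \right)} = 3 \frac{R + \left(\left(R^{2} + R R\right) + R\right)}{R} = 3 \frac{R + \left(\left(R^{2} + R^{2}\right) + R\right)}{R} = 3 \frac{R + \left(2 R^{2} + R\right)}{R} = 3 \frac{R + \left(R + 2 R^{2}\right)}{R} = 3 \frac{2 R + 2 R^{2}}{R} = \frac{3 \left(2 R + 2 R^{2}\right)}{R}$)
$T^{2}{\left(4 + 3 \right)} = \left(6 + 6 \left(4 + 3\right)\right)^{2} = \left(6 + 6 \cdot 7\right)^{2} = \left(6 + 42\right)^{2} = 48^{2} = 2304$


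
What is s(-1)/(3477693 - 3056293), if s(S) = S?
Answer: -1/421400 ≈ -2.3730e-6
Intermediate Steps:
s(-1)/(3477693 - 3056293) = -1/(3477693 - 3056293) = -1/421400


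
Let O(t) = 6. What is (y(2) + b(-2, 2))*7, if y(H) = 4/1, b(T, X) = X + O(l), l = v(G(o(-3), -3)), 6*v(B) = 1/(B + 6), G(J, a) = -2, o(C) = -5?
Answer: 84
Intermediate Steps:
v(B) = 1/(6*(6 + B)) (v(B) = 1/(6*(B + 6)) = 1/(6*(6 + B)))
l = 1/24 (l = 1/(6*(6 - 2)) = (⅙)/4 = (⅙)*(¼) = 1/24 ≈ 0.041667)
b(T, X) = 6 + X (b(T, X) = X + 6 = 6 + X)
y(H) = 4 (y(H) = 4*1 = 4)
(y(2) + b(-2, 2))*7 = (4 + (6 + 2))*7 = (4 + 8)*7 = 12*7 = 84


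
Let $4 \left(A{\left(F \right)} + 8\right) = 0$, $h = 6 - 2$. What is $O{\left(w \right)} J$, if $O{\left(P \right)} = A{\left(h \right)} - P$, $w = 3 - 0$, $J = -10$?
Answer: $110$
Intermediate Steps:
$h = 4$
$A{\left(F \right)} = -8$ ($A{\left(F \right)} = -8 + \frac{1}{4} \cdot 0 = -8 + 0 = -8$)
$w = 3$ ($w = 3 + 0 = 3$)
$O{\left(P \right)} = -8 - P$
$O{\left(w \right)} J = \left(-8 - 3\right) \left(-10\right) = \left(-11\right) \left(-10\right) = 110$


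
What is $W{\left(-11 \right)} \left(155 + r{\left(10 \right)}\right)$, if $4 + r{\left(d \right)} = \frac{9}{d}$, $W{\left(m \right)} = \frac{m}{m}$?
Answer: $\frac{1519}{10} \approx 151.9$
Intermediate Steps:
$W{\left(m \right)} = 1$
$r{\left(d \right)} = -4 + \frac{9}{d}$
$W{\left(-11 \right)} \left(155 + r{\left(10 \right)}\right) = 1 \left(155 - \left(4 - \frac{9}{10}\right)\right) = 1 \left(155 + \left(-4 + 9 \cdot \frac{1}{10}\right)\right) = 1 \left(155 + \left(-4 + \frac{9}{10}\right)\right) = 1 \left(155 - \frac{31}{10}\right) = 1 \cdot \frac{1519}{10} = \frac{1519}{10}$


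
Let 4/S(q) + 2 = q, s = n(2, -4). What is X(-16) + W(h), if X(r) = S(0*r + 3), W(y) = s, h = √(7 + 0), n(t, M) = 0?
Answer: 4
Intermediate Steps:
s = 0
h = √7 ≈ 2.6458
W(y) = 0
S(q) = 4/(-2 + q)
X(r) = 4 (X(r) = 4/(-2 + (0*r + 3)) = 4/(-2 + (0 + 3)) = 4/(-2 + 3) = 4/1 = 4*1 = 4)
X(-16) + W(h) = 4 + 0 = 4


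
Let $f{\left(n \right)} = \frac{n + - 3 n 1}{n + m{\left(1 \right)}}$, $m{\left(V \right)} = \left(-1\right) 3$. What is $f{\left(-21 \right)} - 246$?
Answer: $- \frac{991}{4} \approx -247.75$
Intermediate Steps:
$m{\left(V \right)} = -3$
$f{\left(n \right)} = - \frac{2 n}{-3 + n}$ ($f{\left(n \right)} = \frac{n + - 3 n 1}{n - 3} = \frac{n - 3 n}{-3 + n} = \frac{\left(-2\right) n}{-3 + n} = - \frac{2 n}{-3 + n}$)
$f{\left(-21 \right)} - 246 = \left(-2\right) \left(-21\right) \frac{1}{-3 - 21} - 246 = \left(-2\right) \left(-21\right) \frac{1}{-24} - 246 = \left(-2\right) \left(-21\right) \left(- \frac{1}{24}\right) - 246 = - \frac{7}{4} - 246 = - \frac{991}{4}$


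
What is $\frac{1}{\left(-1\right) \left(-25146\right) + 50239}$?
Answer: $\frac{1}{75385} \approx 1.3265 \cdot 10^{-5}$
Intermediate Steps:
$\frac{1}{\left(-1\right) \left(-25146\right) + 50239} = \frac{1}{25146 + 50239} = \frac{1}{75385}$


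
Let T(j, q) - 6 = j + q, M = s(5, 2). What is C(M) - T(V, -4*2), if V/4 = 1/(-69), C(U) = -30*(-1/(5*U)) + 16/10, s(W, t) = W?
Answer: 1676/345 ≈ 4.8580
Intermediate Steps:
M = 5
C(U) = 8/5 + 6/U (C(U) = -30*(-1/(5*U)) + 16*(⅒) = -(-6)/U + 8/5 = 6/U + 8/5 = 8/5 + 6/U)
V = -4/69 (V = 4/(-69) = 4*(-1/69) = -4/69 ≈ -0.057971)
T(j, q) = 6 + j + q (T(j, q) = 6 + (j + q) = 6 + j + q)
C(M) - T(V, -4*2) = (8/5 + 6/5) - (6 - 4/69 - 4*2) = (8/5 + 6*(⅕)) - (6 - 4/69 - 8) = (8/5 + 6/5) - 1*(-142/69) = 14/5 + 142/69 = 1676/345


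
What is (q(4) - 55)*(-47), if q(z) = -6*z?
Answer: 3713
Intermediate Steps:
(q(4) - 55)*(-47) = (-6*4 - 55)*(-47) = (-24 - 55)*(-47) = -79*(-47) = 3713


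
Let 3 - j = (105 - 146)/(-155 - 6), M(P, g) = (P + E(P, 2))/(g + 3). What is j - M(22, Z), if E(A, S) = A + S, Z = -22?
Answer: 15804/3059 ≈ 5.1664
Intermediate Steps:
M(P, g) = (2 + 2*P)/(3 + g) (M(P, g) = (P + (P + 2))/(g + 3) = (P + (2 + P))/(3 + g) = (2 + 2*P)/(3 + g))
j = 442/161 (j = 3 - (105 - 146)/(-155 - 6) = 3 - (-41)/(-161) = 3 - (-41)*(-1)/161 = 3 - 1*41/161 = 3 - 41/161 = 442/161 ≈ 2.7453)
j - M(22, Z) = 442/161 - 2*(1 + 22)/(3 - 22) = 442/161 - 2*23/(-19) = 442/161 - 2*(-1)*23/19 = 442/161 - 1*(-46/19) = 442/161 + 46/19 = 15804/3059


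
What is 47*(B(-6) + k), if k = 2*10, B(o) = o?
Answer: 658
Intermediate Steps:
k = 20
47*(B(-6) + k) = 47*(-6 + 20) = 47*14 = 658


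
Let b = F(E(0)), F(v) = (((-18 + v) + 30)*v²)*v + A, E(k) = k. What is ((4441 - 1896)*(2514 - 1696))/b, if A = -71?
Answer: -2081810/71 ≈ -29321.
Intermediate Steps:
F(v) = -71 + v³*(12 + v) (F(v) = (((-18 + v) + 30)*v²)*v - 71 = ((12 + v)*v²)*v - 71 = (v²*(12 + v))*v - 71 = v³*(12 + v) - 71 = -71 + v³*(12 + v))
b = -71 (b = -71 + 0⁴ + 12*0³ = -71 + 0 + 12*0 = -71 + 0 + 0 = -71)
((4441 - 1896)*(2514 - 1696))/b = ((4441 - 1896)*(2514 - 1696))/(-71) = (2545*818)*(-1/71) = 2081810*(-1/71) = -2081810/71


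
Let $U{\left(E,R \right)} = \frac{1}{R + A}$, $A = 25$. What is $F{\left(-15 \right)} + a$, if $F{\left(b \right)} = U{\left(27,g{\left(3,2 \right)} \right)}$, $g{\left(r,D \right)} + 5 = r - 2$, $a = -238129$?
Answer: $- \frac{5000708}{21} \approx -2.3813 \cdot 10^{5}$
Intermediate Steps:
$g{\left(r,D \right)} = -7 + r$ ($g{\left(r,D \right)} = -5 + \left(r - 2\right) = -5 + \left(-2 + r\right) = -7 + r$)
$U{\left(E,R \right)} = \frac{1}{25 + R}$ ($U{\left(E,R \right)} = \frac{1}{R + 25} = \frac{1}{25 + R}$)
$F{\left(b \right)} = \frac{1}{21}$ ($F{\left(b \right)} = \frac{1}{25 + \left(-7 + 3\right)} = \frac{1}{25 - 4} = \frac{1}{21}$)
$F{\left(-15 \right)} + a = \frac{1}{21} - 238129 = - \frac{5000708}{21}$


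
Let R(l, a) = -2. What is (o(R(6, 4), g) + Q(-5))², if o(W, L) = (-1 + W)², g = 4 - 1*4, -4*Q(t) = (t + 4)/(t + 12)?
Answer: 64009/784 ≈ 81.644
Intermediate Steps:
Q(t) = -(4 + t)/(4*(12 + t)) (Q(t) = -(t + 4)/(4*(t + 12)) = -(4 + t)/(4*(12 + t)))
g = 0 (g = 4 - 4 = 0)
(o(R(6, 4), g) + Q(-5))² = ((-1 - 2)² + (-4 - 1*(-5))/(4*(12 - 5)))² = ((-3)² + (¼)*(-4 + 5)/7)² = (9 + (¼)*(⅐)*1)² = (9 + 1/28)² = (253/28)² = 64009/784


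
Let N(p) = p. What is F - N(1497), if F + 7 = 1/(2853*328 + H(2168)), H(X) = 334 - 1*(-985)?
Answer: -1409402911/937103 ≈ -1504.0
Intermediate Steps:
H(X) = 1319 (H(X) = 334 + 985 = 1319)
F = -6559720/937103 (F = -7 + 1/(2853*328 + 1319) = -7 + 1/(935784 + 1319) = -7 + 1/937103 = -6559720/937103 ≈ -7.0000)
F - N(1497) = -6559720/937103 - 1*1497 = -6559720/937103 - 1497 = -1409402911/937103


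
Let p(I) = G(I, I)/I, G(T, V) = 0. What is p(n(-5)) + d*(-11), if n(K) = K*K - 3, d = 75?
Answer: -825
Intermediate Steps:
n(K) = -3 + K² (n(K) = K² - 3 = -3 + K²)
p(I) = 0 (p(I) = 0/I = 0)
p(n(-5)) + d*(-11) = 0 + 75*(-11) = 0 - 825 = -825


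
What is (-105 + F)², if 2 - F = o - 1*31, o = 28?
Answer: 10000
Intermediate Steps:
F = 5 (F = 2 - (28 - 1*31) = 2 - (28 - 31) = 2 - 1*(-3) = 2 + 3 = 5)
(-105 + F)² = (-105 + 5)² = (-100)² = 10000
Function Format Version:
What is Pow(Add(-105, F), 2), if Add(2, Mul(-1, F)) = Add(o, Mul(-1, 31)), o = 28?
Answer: 10000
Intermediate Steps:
F = 5 (F = Add(2, Mul(-1, Add(28, Mul(-1, 31)))) = Add(2, Mul(-1, Add(28, -31))) = Add(2, Mul(-1, -3)) = Add(2, 3) = 5)
Pow(Add(-105, F), 2) = Pow(Add(-105, 5), 2) = Pow(-100, 2) = 10000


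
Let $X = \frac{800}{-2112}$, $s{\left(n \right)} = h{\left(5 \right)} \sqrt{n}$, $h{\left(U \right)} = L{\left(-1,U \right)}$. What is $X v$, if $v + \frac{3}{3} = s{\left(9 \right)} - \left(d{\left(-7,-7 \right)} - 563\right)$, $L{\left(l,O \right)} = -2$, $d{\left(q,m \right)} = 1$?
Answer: $- \frac{4625}{22} \approx -210.23$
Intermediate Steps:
$h{\left(U \right)} = -2$
$s{\left(n \right)} = - 2 \sqrt{n}$
$X = - \frac{25}{66}$ ($X = 800 \left(- \frac{1}{2112}\right) = - \frac{25}{66} \approx -0.37879$)
$v = 555$ ($v = -1 - \left(-562 + 6\right) = -1 - -556 = -1 + \left(-6 + 562\right) = -1 + 556 = 555$)
$X v = \left(- \frac{25}{66}\right) 555 = - \frac{4625}{22}$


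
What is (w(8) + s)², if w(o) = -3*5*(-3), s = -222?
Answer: 31329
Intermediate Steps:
w(o) = 45 (w(o) = -15*(-3) = 45)
(w(8) + s)² = (45 - 222)² = (-177)² = 31329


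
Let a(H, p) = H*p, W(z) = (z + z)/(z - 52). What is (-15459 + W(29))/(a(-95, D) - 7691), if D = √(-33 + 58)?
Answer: 355615/187818 ≈ 1.8934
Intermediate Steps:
W(z) = 2*z/(-52 + z) (W(z) = (2*z)/(-52 + z) = 2*z/(-52 + z))
D = 5 (D = √25 = 5)
(-15459 + W(29))/(a(-95, D) - 7691) = (-15459 + 2*29/(-52 + 29))/(-95*5 - 7691) = (-15459 + 2*29/(-23))/(-475 - 7691) = (-15459 + 2*29*(-1/23))/(-8166) = (-15459 - 58/23)*(-1/8166) = -355615/23*(-1/8166) = 355615/187818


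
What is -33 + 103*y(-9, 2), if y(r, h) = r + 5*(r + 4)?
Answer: -3535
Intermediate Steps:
y(r, h) = 20 + 6*r (y(r, h) = r + 5*(4 + r) = r + (20 + 5*r) = 20 + 6*r)
-33 + 103*y(-9, 2) = -33 + 103*(20 + 6*(-9)) = -33 + 103*(20 - 54) = -33 + 103*(-34) = -33 - 3502 = -3535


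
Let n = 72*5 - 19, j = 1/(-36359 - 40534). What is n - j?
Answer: 26220514/76893 ≈ 341.00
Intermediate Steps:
j = -1/76893 (j = 1/(-76893) = -1/76893 ≈ -1.3005e-5)
n = 341 (n = 360 - 19 = 341)
n - j = 341 - 1*(-1/76893) = 341 + 1/76893 = 26220514/76893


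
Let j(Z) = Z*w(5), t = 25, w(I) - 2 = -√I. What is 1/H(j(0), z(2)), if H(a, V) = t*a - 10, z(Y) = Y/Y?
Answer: -⅒ ≈ -0.10000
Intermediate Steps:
w(I) = 2 - √I
j(Z) = Z*(2 - √5)
z(Y) = 1
H(a, V) = -10 + 25*a (H(a, V) = 25*a - 10 = -10 + 25*a)
1/H(j(0), z(2)) = 1/(-10 + 25*(0*(2 - √5))) = 1/(-10 + 25*0) = 1/(-10 + 0) = 1/(-10) = -⅒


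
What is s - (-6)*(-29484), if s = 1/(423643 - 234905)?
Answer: -33388507151/188738 ≈ -1.7690e+5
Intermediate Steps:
s = 1/188738 ≈ 5.2984e-6
s - (-6)*(-29484) = 1/188738 - (-6)*(-29484) = 1/188738 - 1*176904 = 1/188738 - 176904 = -33388507151/188738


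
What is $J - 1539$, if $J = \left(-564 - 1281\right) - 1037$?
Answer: $-4421$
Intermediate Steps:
$J = -2882$ ($J = -1845 - 1037 = -2882$)
$J - 1539 = -2882 - 1539 = -4421$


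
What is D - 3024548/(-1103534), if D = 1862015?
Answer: 1027399942779/551767 ≈ 1.8620e+6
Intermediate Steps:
D - 3024548/(-1103534) = 1862015 - 3024548/(-1103534) = 1862015 - 3024548*(-1)/1103534 = 1862015 - 1*(-1512274/551767) = 1862015 + 1512274/551767 = 1027399942779/551767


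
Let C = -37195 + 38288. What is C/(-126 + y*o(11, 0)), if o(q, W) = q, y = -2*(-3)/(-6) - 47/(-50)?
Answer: -54650/6333 ≈ -8.6294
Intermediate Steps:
y = -3/50 (y = 6*(-⅙) - 47*(-1/50) = -1 + 47/50 = -3/50 ≈ -0.060000)
C = 1093
C/(-126 + y*o(11, 0)) = 1093/(-126 - 3/50*11) = 1093/(-126 - 33/50) = 1093/(-6333/50) = 1093*(-50/6333) = -54650/6333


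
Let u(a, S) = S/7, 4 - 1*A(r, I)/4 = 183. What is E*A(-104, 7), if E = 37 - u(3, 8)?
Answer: -179716/7 ≈ -25674.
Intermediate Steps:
A(r, I) = -716 (A(r, I) = 16 - 4*183 = 16 - 732 = -716)
u(a, S) = S/7 (u(a, S) = S*(⅐) = S/7)
E = 251/7 (E = 37 - 8/7 = 251/7 ≈ 35.857)
E*A(-104, 7) = (251/7)*(-716) = -179716/7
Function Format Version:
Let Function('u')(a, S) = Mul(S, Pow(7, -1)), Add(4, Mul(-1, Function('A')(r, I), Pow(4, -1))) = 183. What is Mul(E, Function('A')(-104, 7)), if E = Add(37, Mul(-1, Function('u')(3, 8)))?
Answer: Rational(-179716, 7) ≈ -25674.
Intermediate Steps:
Function('A')(r, I) = -716 (Function('A')(r, I) = Add(16, Mul(-4, 183)) = Add(16, -732) = -716)
Function('u')(a, S) = Mul(Rational(1, 7), S) (Function('u')(a, S) = Mul(S, Rational(1, 7)) = Mul(Rational(1, 7), S))
E = Rational(251, 7) (E = Add(37, Mul(-1, Mul(Rational(1, 7), 8))) = Add(37, Mul(-1, Rational(8, 7))) = Add(37, Rational(-8, 7)) = Rational(251, 7) ≈ 35.857)
Mul(E, Function('A')(-104, 7)) = Mul(Rational(251, 7), -716) = Rational(-179716, 7)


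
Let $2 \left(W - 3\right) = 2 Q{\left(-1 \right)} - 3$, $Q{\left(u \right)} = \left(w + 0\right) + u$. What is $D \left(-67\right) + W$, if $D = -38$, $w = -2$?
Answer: $\frac{5089}{2} \approx 2544.5$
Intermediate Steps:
$Q{\left(u \right)} = -2 + u$ ($Q{\left(u \right)} = \left(-2 + 0\right) + u = -2 + u$)
$W = - \frac{3}{2}$ ($W = 3 + \frac{2 \left(-2 - 1\right) - 3}{2} = 3 + \frac{2 \left(-3\right) - 3}{2} = 3 + \frac{-6 - 3}{2} = 3 + \frac{1}{2} \left(-9\right) = 3 - \frac{9}{2} = - \frac{3}{2} \approx -1.5$)
$D \left(-67\right) + W = \left(-38\right) \left(-67\right) - \frac{3}{2} = 2546 - \frac{3}{2} = \frac{5089}{2}$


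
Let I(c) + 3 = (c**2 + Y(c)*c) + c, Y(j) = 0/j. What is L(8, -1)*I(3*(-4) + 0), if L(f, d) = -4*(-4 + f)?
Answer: -2064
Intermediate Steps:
L(f, d) = 16 - 4*f
Y(j) = 0
I(c) = -3 + c + c**2 (I(c) = -3 + ((c**2 + 0*c) + c) = -3 + ((c**2 + 0) + c) = -3 + (c**2 + c) = -3 + (c + c**2) = -3 + c + c**2)
L(8, -1)*I(3*(-4) + 0) = (16 - 4*8)*(-3 + (3*(-4) + 0) + (3*(-4) + 0)**2) = (16 - 32)*(-3 + (-12 + 0) + (-12 + 0)**2) = -16*(-3 - 12 + (-12)**2) = -16*(-3 - 12 + 144) = -16*129 = -2064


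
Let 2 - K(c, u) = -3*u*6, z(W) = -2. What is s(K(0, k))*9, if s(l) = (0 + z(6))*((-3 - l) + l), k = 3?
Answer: 54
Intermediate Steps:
K(c, u) = 2 + 18*u (K(c, u) = 2 - (-3*u)*6 = 2 - (-18)*u = 2 + 18*u)
s(l) = 6 (s(l) = (0 - 2)*((-3 - l) + l) = -2*(-3) = 6)
s(K(0, k))*9 = 6*9 = 54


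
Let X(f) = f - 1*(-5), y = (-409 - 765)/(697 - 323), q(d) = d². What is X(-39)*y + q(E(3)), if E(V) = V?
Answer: 1273/11 ≈ 115.73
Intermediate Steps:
y = -587/187 (y = -1174/374 = -1174*1/374 = -587/187 ≈ -3.1390)
X(f) = 5 + f (X(f) = f + 5 = 5 + f)
X(-39)*y + q(E(3)) = (5 - 39)*(-587/187) + 3² = -34*(-587/187) + 9 = 1174/11 + 9 = 1273/11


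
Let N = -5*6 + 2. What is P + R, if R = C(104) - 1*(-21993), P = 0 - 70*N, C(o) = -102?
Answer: 23851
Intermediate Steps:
N = -28 (N = -30 + 2 = -28)
P = 1960 (P = 0 - 70*(-28) = 0 + 1960 = 1960)
R = 21891 (R = -102 - 1*(-21993) = -102 + 21993 = 21891)
P + R = 1960 + 21891 = 23851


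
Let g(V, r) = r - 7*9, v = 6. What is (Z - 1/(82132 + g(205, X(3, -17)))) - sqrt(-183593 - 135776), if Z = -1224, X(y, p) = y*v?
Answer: -100474489/82087 - I*sqrt(319369) ≈ -1224.0 - 565.13*I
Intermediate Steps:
X(y, p) = 6*y (X(y, p) = y*6 = 6*y)
g(V, r) = -63 + r (g(V, r) = r - 63 = -63 + r)
(Z - 1/(82132 + g(205, X(3, -17)))) - sqrt(-183593 - 135776) = (-1224 - 1/(82132 + (-63 + 6*3))) - sqrt(-183593 - 135776) = (-1224 - 1/(82132 + (-63 + 18))) - sqrt(-319369) = (-1224 - 1/(82132 - 45)) - I*sqrt(319369) = (-1224 - 1/82087) - I*sqrt(319369) = -100474489/82087 - I*sqrt(319369)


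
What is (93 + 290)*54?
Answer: 20682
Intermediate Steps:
(93 + 290)*54 = 383*54 = 20682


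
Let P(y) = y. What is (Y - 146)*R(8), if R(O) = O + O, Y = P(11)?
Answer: -2160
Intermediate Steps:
Y = 11
R(O) = 2*O
(Y - 146)*R(8) = (11 - 146)*(2*8) = -135*16 = -2160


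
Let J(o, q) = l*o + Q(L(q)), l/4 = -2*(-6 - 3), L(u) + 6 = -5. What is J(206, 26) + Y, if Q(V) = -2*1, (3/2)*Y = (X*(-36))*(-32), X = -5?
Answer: 10990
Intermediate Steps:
L(u) = -11 (L(u) = -6 - 5 = -11)
l = 72 (l = 4*(-2*(-6 - 3)) = 4*(-2*(-9)) = 4*18 = 72)
Y = -3840 (Y = 2*(-5*(-36)*(-32))/3 = 2*(180*(-32))/3 = (⅔)*(-5760) = -3840)
Q(V) = -2
J(o, q) = -2 + 72*o (J(o, q) = 72*o - 2 = -2 + 72*o)
J(206, 26) + Y = (-2 + 72*206) - 3840 = (-2 + 14832) - 3840 = 14830 - 3840 = 10990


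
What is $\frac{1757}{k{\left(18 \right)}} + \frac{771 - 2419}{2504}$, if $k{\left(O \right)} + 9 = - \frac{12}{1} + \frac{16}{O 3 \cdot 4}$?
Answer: $- \frac{14964797}{176845} \approx -84.621$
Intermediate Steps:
$k{\left(O \right)} = -21 + \frac{4}{3 O}$ ($k{\left(O \right)} = -9 + \left(- \frac{12}{1} + \frac{16}{O 3 \cdot 4}\right) = -9 + \left(\left(-12\right) 1 + \frac{16}{3 O 4}\right) = -9 - \left(12 - \frac{16}{12 O}\right) = -9 - \left(12 - 16 \frac{1}{12 O}\right) = -9 - \left(12 - \frac{4}{3 O}\right) = -21 + \frac{4}{3 O}$)
$\frac{1757}{k{\left(18 \right)}} + \frac{771 - 2419}{2504} = \frac{1757}{-21 + \frac{4}{3 \cdot 18}} + \frac{771 - 2419}{2504} = \frac{1757}{-21 + \frac{4}{3} \cdot \frac{1}{18}} - \frac{206}{313} = \frac{1757}{-21 + \frac{2}{27}} - \frac{206}{313} = \frac{1757}{- \frac{565}{27}} - \frac{206}{313} = 1757 \left(- \frac{27}{565}\right) - \frac{206}{313} = - \frac{47439}{565} - \frac{206}{313} = - \frac{14964797}{176845}$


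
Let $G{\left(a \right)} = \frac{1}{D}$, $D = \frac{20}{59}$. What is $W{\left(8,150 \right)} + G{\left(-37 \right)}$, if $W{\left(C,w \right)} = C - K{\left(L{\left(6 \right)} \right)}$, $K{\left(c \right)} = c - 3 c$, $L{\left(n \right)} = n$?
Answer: $\frac{459}{20} \approx 22.95$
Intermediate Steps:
$K{\left(c \right)} = - 2 c$
$D = \frac{20}{59}$ ($D = 20 \cdot \frac{1}{59} = \frac{20}{59} \approx 0.33898$)
$W{\left(C,w \right)} = 12 + C$ ($W{\left(C,w \right)} = C - \left(-2\right) 6 = C - -12 = C + 12 = 12 + C$)
$G{\left(a \right)} = \frac{59}{20}$ ($G{\left(a \right)} = \frac{1}{\frac{20}{59}} = \frac{59}{20}$)
$W{\left(8,150 \right)} + G{\left(-37 \right)} = \left(12 + 8\right) + \frac{59}{20} = 20 + \frac{59}{20} = \frac{459}{20}$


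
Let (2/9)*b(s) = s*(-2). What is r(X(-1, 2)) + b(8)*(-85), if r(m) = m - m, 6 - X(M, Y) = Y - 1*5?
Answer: 6120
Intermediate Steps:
X(M, Y) = 11 - Y (X(M, Y) = 6 - (Y - 1*5) = 6 - (Y - 5) = 6 - (-5 + Y) = 6 + (5 - Y) = 11 - Y)
r(m) = 0
b(s) = -9*s (b(s) = 9*(s*(-2))/2 = 9*(-2*s)/2 = -9*s)
r(X(-1, 2)) + b(8)*(-85) = 0 - 9*8*(-85) = 0 - 72*(-85) = 0 + 6120 = 6120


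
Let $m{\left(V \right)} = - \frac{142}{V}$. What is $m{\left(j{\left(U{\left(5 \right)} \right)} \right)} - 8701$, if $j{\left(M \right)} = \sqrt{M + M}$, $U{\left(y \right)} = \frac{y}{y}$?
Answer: $-8701 - 71 \sqrt{2} \approx -8801.4$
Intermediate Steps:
$U{\left(y \right)} = 1$
$j{\left(M \right)} = \sqrt{2} \sqrt{M}$ ($j{\left(M \right)} = \sqrt{2 M} = \sqrt{2} \sqrt{M}$)
$m{\left(j{\left(U{\left(5 \right)} \right)} \right)} - 8701 = - \frac{142}{\sqrt{2} \sqrt{1}} - 8701 = - \frac{142}{\sqrt{2} \cdot 1} - 8701 = - \frac{142}{\sqrt{2}} - 8701 = - 142 \frac{\sqrt{2}}{2} - 8701 = - 71 \sqrt{2} - 8701 = -8701 - 71 \sqrt{2}$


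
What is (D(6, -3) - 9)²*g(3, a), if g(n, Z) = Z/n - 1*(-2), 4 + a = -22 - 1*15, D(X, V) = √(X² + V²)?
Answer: -1470 + 630*√5 ≈ -61.277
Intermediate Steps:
D(X, V) = √(V² + X²)
a = -41 (a = -4 + (-22 - 1*15) = -4 + (-22 - 15) = -4 - 37 = -41)
g(n, Z) = 2 + Z/n (g(n, Z) = Z/n + 2 = 2 + Z/n)
(D(6, -3) - 9)²*g(3, a) = (√((-3)² + 6²) - 9)²*(2 - 41/3) = (√(9 + 36) - 9)²*(2 - 41*⅓) = (√45 - 9)²*(2 - 41/3) = (3*√5 - 9)²*(-35/3) = (-9 + 3*√5)²*(-35/3) = -35*(-9 + 3*√5)²/3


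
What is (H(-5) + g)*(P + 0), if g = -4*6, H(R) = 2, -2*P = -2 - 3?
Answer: -55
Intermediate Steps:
P = 5/2 (P = -(-2 - 3)/2 = -½*(-5) = 5/2 ≈ 2.5000)
g = -24
(H(-5) + g)*(P + 0) = (2 - 24)*(5/2 + 0) = -22*5/2 = -55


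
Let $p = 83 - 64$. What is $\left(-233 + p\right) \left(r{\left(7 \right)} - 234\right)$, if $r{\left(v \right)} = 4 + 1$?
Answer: $49006$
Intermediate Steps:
$p = 19$
$r{\left(v \right)} = 5$
$\left(-233 + p\right) \left(r{\left(7 \right)} - 234\right) = \left(-233 + 19\right) \left(5 - 234\right) = \left(-214\right) \left(-229\right) = 49006$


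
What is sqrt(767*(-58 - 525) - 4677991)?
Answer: 4*I*sqrt(320322) ≈ 2263.9*I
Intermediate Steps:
sqrt(767*(-58 - 525) - 4677991) = sqrt(767*(-583) - 4677991) = sqrt(-447161 - 4677991) = sqrt(-5125152) = 4*I*sqrt(320322)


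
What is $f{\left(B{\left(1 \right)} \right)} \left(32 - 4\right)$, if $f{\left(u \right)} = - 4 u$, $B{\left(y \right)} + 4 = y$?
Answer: $336$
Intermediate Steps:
$B{\left(y \right)} = -4 + y$
$f{\left(B{\left(1 \right)} \right)} \left(32 - 4\right) = - 4 \left(-4 + 1\right) \left(32 - 4\right) = \left(-4\right) \left(-3\right) 28 = 12 \cdot 28 = 336$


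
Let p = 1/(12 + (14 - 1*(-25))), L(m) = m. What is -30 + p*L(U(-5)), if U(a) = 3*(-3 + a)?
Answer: -518/17 ≈ -30.471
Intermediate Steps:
U(a) = -9 + 3*a
p = 1/51 (p = 1/(12 + (14 + 25)) = 1/(12 + 39) = 1/51 ≈ 0.019608)
-30 + p*L(U(-5)) = -30 + (-9 + 3*(-5))/51 = -30 + (-9 - 15)/51 = -30 + (1/51)*(-24) = -30 - 8/17 = -518/17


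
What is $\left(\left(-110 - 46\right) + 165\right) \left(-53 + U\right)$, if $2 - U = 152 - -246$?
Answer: $-4041$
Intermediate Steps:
$U = -396$ ($U = 2 - \left(152 - -246\right) = 2 - \left(152 + 246\right) = 2 - 398 = -396$)
$\left(\left(-110 - 46\right) + 165\right) \left(-53 + U\right) = \left(\left(-110 - 46\right) + 165\right) \left(-53 - 396\right) = \left(-156 + 165\right) \left(-449\right) = 9 \left(-449\right) = -4041$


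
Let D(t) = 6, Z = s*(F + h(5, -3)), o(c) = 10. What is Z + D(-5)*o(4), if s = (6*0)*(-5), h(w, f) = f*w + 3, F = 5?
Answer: 60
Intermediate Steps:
h(w, f) = 3 + f*w
s = 0 (s = 0*(-5) = 0)
Z = 0 (Z = 0*(5 + (3 - 3*5)) = 0*(5 + (3 - 15)) = 0*(5 - 12) = 0*(-7) = 0)
Z + D(-5)*o(4) = 0 + 6*10 = 0 + 60 = 60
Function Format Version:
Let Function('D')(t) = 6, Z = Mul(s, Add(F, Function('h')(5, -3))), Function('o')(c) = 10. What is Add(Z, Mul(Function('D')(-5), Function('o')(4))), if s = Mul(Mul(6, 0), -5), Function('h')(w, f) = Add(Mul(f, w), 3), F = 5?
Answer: 60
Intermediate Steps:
Function('h')(w, f) = Add(3, Mul(f, w))
s = 0 (s = Mul(0, -5) = 0)
Z = 0 (Z = Mul(0, Add(5, Add(3, Mul(-3, 5)))) = Mul(0, Add(5, Add(3, -15))) = Mul(0, Add(5, -12)) = Mul(0, -7) = 0)
Add(Z, Mul(Function('D')(-5), Function('o')(4))) = Add(0, Mul(6, 10)) = Add(0, 60) = 60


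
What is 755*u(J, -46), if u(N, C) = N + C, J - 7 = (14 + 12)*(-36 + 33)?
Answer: -88335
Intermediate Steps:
J = -71 (J = 7 + (14 + 12)*(-36 + 33) = 7 + 26*(-3) = 7 - 78 = -71)
u(N, C) = C + N
755*u(J, -46) = 755*(-46 - 71) = 755*(-117) = -88335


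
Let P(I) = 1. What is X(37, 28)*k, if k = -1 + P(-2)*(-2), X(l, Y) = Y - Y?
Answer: 0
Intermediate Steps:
X(l, Y) = 0
k = -3 (k = -1 + 1*(-2) = -1 - 2 = -3)
X(37, 28)*k = 0*(-3) = 0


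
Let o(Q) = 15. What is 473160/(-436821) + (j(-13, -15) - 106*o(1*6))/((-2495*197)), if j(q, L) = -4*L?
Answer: -15459793418/14313604921 ≈ -1.0801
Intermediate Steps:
473160/(-436821) + (j(-13, -15) - 106*o(1*6))/((-2495*197)) = 473160/(-436821) + (-4*(-15) - 106*15)/((-2495*197)) = 473160*(-1/436821) + (60 - 1590)/(-491515) = -157720/145607 - 1530*(-1/491515) = -157720/145607 + 306/98303 = -15459793418/14313604921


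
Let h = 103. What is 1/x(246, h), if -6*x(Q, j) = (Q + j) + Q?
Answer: -6/595 ≈ -0.010084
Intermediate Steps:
x(Q, j) = -Q/3 - j/6 (x(Q, j) = -((Q + j) + Q)/6 = -(j + 2*Q)/6 = -Q/3 - j/6)
1/x(246, h) = 1/(-⅓*246 - ⅙*103) = 1/(-82 - 103/6) = 1/(-595/6) = -6/595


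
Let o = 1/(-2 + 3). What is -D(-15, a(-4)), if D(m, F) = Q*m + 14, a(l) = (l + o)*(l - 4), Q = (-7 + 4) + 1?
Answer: -44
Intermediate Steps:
o = 1 (o = 1/1 = 1)
Q = -2 (Q = -3 + 1 = -2)
a(l) = (1 + l)*(-4 + l) (a(l) = (l + 1)*(l - 4) = (1 + l)*(-4 + l))
D(m, F) = 14 - 2*m (D(m, F) = -2*m + 14 = 14 - 2*m)
-D(-15, a(-4)) = -(14 - 2*(-15)) = -(14 + 30) = -1*44 = -44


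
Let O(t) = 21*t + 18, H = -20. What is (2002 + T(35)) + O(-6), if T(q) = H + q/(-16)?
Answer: 29949/16 ≈ 1871.8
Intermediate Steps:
O(t) = 18 + 21*t
T(q) = -20 - q/16 (T(q) = -20 + q/(-16) = -20 + q*(-1/16) = -20 - q/16)
(2002 + T(35)) + O(-6) = (2002 + (-20 - 1/16*35)) + (18 + 21*(-6)) = (2002 + (-20 - 35/16)) + (18 - 126) = (2002 - 355/16) - 108 = 31677/16 - 108 = 29949/16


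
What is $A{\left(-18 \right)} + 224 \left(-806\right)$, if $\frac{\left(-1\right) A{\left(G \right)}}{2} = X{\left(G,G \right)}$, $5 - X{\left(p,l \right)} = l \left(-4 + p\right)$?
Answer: $-179762$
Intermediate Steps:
$X{\left(p,l \right)} = 5 - l \left(-4 + p\right)$
$A{\left(G \right)} = -10 - 8 G + 2 G^{2}$ ($A{\left(G \right)} = - 2 \left(5 + 4 G - G G\right) = - 2 \left(5 + 4 G - G^{2}\right) = - 2 \left(5 - G^{2} + 4 G\right) = -10 - 8 G + 2 G^{2}$)
$A{\left(-18 \right)} + 224 \left(-806\right) = \left(-10 - -144 + 2 \left(-18\right)^{2}\right) + 224 \left(-806\right) = \left(-10 + 144 + 2 \cdot 324\right) - 180544 = \left(-10 + 144 + 648\right) - 180544 = 782 - 180544 = -179762$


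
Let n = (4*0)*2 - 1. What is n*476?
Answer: -476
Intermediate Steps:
n = -1 (n = 0*2 - 1 = 0 - 1 = -1)
n*476 = -1*476 = -476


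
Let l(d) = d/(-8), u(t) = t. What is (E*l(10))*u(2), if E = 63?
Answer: -315/2 ≈ -157.50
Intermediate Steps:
l(d) = -d/8 (l(d) = d*(-⅛) = -d/8)
(E*l(10))*u(2) = (63*(-⅛*10))*2 = (63*(-5/4))*2 = -315/4*2 = -315/2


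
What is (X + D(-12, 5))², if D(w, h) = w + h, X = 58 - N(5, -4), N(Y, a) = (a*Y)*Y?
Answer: 22801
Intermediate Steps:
N(Y, a) = a*Y² (N(Y, a) = (Y*a)*Y = a*Y²)
X = 158 (X = 58 - (-4)*5² = 58 - (-4)*25 = 58 - 1*(-100) = 58 + 100 = 158)
D(w, h) = h + w
(X + D(-12, 5))² = (158 + (5 - 12))² = (158 - 7)² = 151² = 22801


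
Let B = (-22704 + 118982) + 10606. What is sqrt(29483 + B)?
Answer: 77*sqrt(23) ≈ 369.28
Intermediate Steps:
B = 106884 (B = 96278 + 10606 = 106884)
sqrt(29483 + B) = sqrt(29483 + 106884) = sqrt(136367) = 77*sqrt(23)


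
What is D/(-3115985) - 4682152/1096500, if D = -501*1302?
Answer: -693713312836/170833877625 ≈ -4.0607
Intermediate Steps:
D = -652302
D/(-3115985) - 4682152/1096500 = -652302/(-3115985) - 4682152/1096500 = -652302*(-1/3115985) - 4682152*1/1096500 = 652302/3115985 - 1170538/274125 = -693713312836/170833877625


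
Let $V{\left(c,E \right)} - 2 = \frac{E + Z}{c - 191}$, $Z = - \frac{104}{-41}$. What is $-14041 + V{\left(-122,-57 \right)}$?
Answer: $- \frac{180160254}{12833} \approx -14039.0$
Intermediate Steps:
$Z = \frac{104}{41}$ ($Z = \left(-104\right) \left(- \frac{1}{41}\right) = \frac{104}{41} \approx 2.5366$)
$V{\left(c,E \right)} = 2 + \frac{\frac{104}{41} + E}{-191 + c}$ ($V{\left(c,E \right)} = 2 + \frac{E + \frac{104}{41}}{c - 191} = 2 + \frac{\frac{104}{41} + E}{-191 + c}$)
$-14041 + V{\left(-122,-57 \right)} = -14041 + \frac{- \frac{15558}{41} - 57 + 2 \left(-122\right)}{-191 - 122} = -14041 + \frac{- \frac{15558}{41} - 57 - 244}{-313} = -14041 - - \frac{27899}{12833} = -14041 + \frac{27899}{12833} = - \frac{180160254}{12833}$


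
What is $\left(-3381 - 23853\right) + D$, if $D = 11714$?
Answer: $-15520$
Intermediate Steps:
$\left(-3381 - 23853\right) + D = \left(-3381 - 23853\right) + 11714 = -27234 + 11714 = -15520$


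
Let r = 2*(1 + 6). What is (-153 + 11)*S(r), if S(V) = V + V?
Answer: -3976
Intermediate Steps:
r = 14 (r = 2*7 = 14)
S(V) = 2*V
(-153 + 11)*S(r) = (-153 + 11)*(2*14) = -142*28 = -3976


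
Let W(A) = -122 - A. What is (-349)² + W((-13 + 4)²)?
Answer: 121598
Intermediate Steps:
(-349)² + W((-13 + 4)²) = (-349)² + (-122 - (-13 + 4)²) = 121801 + (-122 - 1*(-9)²) = 121801 + (-122 - 1*81) = 121801 + (-122 - 81) = 121801 - 203 = 121598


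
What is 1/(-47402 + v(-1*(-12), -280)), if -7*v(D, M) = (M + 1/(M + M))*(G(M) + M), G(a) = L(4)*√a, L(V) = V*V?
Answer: -402010210/24345400756667 - 8780856*I*√70/24345400756667 ≈ -1.6513e-5 - 3.0176e-6*I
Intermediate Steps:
L(V) = V²
G(a) = 16*√a (G(a) = 4²*√a = 16*√a)
v(D, M) = -(M + 1/(2*M))*(M + 16*√M)/7 (v(D, M) = -(M + 1/(M + M))*(16*√M + M)/7 = -(M + 1/(2*M))*(M + 16*√M)/7)
1/(-47402 + v(-1*(-12), -280)) = 1/(-47402 + (1/14)*(-1*(-280) - 5017600*I*√70 - 32*I*√70 - 2*(-280)³)/(-280)) = 1/(-47402 + (1/14)*(-1/280)*(280 - 5017600*I*√70 - 32*I*√70 - 2*(-21952000))) = 1/(-47402 + (1/14)*(-1/280)*(280 - 5017600*I*√70 - 32*I*√70 + 43904000)) = 1/(-47402 + (1/14)*(-1/280)*(43904280 - 5017632*I*√70)) = 1/(-47402 + (-156801/14 + 313602*I*√70/245)) = 1/(-820429/14 + 313602*I*√70/245)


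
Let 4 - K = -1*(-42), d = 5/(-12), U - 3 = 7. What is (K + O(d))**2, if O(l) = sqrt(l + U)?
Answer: (228 - sqrt(345))**2/36 ≈ 1218.3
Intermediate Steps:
U = 10 (U = 3 + 7 = 10)
d = -5/12 (d = 5*(-1/12) = -5/12 ≈ -0.41667)
O(l) = sqrt(10 + l) (O(l) = sqrt(l + 10) = sqrt(10 + l))
K = -38 (K = 4 - (-1)*(-42) = 4 - 1*42 = 4 - 42 = -38)
(K + O(d))**2 = (-38 + sqrt(10 - 5/12))**2 = (-38 + sqrt(115/12))**2 = (-38 + sqrt(345)/6)**2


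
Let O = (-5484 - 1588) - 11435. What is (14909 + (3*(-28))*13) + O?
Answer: -4690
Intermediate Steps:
O = -18507 (O = -7072 - 11435 = -18507)
(14909 + (3*(-28))*13) + O = (14909 + (3*(-28))*13) - 18507 = (14909 - 84*13) - 18507 = (14909 - 1092) - 18507 = 13817 - 18507 = -4690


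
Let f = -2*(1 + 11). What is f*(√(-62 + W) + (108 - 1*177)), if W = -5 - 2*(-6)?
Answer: 1656 - 24*I*√55 ≈ 1656.0 - 177.99*I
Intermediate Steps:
W = 7 (W = -5 + 12 = 7)
f = -24 (f = -2*12 = -24)
f*(√(-62 + W) + (108 - 1*177)) = -24*(√(-62 + 7) + (108 - 1*177)) = -24*(√(-55) + (108 - 177)) = -24*(I*√55 - 69) = -24*(-69 + I*√55) = 1656 - 24*I*√55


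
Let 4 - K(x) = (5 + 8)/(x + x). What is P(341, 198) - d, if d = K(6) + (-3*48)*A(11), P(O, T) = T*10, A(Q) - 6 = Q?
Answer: 53101/12 ≈ 4425.1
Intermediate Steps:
A(Q) = 6 + Q
P(O, T) = 10*T
K(x) = 4 - 13/(2*x) (K(x) = 4 - (5 + 8)/(x + x) = 4 - 13/(2*x))
d = -29341/12 (d = (4 - 13/2/6) + (-3*48)*(6 + 11) = (4 - 13/2*⅙) - 144*17 = (4 - 13/12) - 2448 = 35/12 - 2448 = -29341/12 ≈ -2445.1)
P(341, 198) - d = 10*198 - 1*(-29341/12) = 1980 + 29341/12 = 53101/12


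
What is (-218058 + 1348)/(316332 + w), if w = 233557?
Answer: -216710/549889 ≈ -0.39410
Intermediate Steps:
(-218058 + 1348)/(316332 + w) = (-218058 + 1348)/(316332 + 233557) = -216710/549889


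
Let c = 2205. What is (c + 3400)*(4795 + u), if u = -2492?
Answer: 12908315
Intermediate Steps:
(c + 3400)*(4795 + u) = (2205 + 3400)*(4795 - 2492) = 5605*2303 = 12908315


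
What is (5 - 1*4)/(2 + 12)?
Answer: 1/14 ≈ 0.071429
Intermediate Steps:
(5 - 1*4)/(2 + 12) = (5 - 4)/14 = 1*(1/14) = 1/14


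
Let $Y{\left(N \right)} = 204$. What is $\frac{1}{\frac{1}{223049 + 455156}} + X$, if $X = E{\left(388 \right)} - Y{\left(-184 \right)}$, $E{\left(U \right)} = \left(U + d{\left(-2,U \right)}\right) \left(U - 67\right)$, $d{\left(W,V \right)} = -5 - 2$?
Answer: $800302$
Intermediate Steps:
$d{\left(W,V \right)} = -7$
$E{\left(U \right)} = \left(-67 + U\right) \left(-7 + U\right)$ ($E{\left(U \right)} = \left(U - 7\right) \left(U - 67\right) = \left(-7 + U\right) \left(-67 + U\right) = \left(-67 + U\right) \left(-7 + U\right)$)
$X = 122097$ ($X = \left(469 + 388^{2} - 28712\right) - 204 = \left(469 + 150544 - 28712\right) - 204 = 122301 - 204 = 122097$)
$\frac{1}{\frac{1}{223049 + 455156}} + X = \frac{1}{\frac{1}{223049 + 455156}} + 122097 = \frac{1}{\frac{1}{678205}} + 122097 = 678205 + 122097 = 800302$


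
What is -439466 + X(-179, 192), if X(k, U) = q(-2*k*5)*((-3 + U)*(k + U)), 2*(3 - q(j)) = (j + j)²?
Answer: -15745379495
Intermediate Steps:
q(j) = 3 - 2*j² (q(j) = 3 - (j + j)²/2 = 3 - 4*j²/2 = 3 - 2*j²)
X(k, U) = (-3 + U)*(3 - 200*k²)*(U + k) (X(k, U) = (3 - 2*100*k²)*((-3 + U)*(k + U)) = (3 - 2*100*k²)*((-3 + U)*(U + k)) = (3 - 200*k²)*((-3 + U)*(U + k)) = (-3 + U)*(3 - 200*k²)*(U + k))
-439466 + X(-179, 192) = -439466 - (-3 + 200*(-179)²)*(192² - 3*192 - 3*(-179) + 192*(-179)) = -439466 - (-3 + 200*32041)*(36864 - 576 + 537 - 34368) = -439466 - 1*(-3 + 6408200)*2457 = -439466 - 1*6408197*2457 = -439466 - 15744940029 = -15745379495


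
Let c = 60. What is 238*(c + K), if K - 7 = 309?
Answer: 89488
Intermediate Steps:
K = 316 (K = 7 + 309 = 316)
238*(c + K) = 238*(60 + 316) = 238*376 = 89488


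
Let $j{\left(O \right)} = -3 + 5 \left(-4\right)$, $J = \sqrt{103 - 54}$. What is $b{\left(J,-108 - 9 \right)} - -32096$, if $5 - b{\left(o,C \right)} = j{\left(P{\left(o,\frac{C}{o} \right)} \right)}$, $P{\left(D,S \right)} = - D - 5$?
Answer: $32124$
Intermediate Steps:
$J = 7$ ($J = \sqrt{49} = 7$)
$P{\left(D,S \right)} = -5 - D$
$j{\left(O \right)} = -23$ ($j{\left(O \right)} = -3 - 20 = -23$)
$b{\left(o,C \right)} = 28$ ($b{\left(o,C \right)} = 5 - -23 = 5 + 23 = 28$)
$b{\left(J,-108 - 9 \right)} - -32096 = 28 - -32096 = 28 + 32096 = 32124$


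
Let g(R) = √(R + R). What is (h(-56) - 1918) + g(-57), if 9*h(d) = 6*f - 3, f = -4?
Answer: -1921 + I*√114 ≈ -1921.0 + 10.677*I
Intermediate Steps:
g(R) = √2*√R (g(R) = √(2*R) = √2*√R)
h(d) = -3 (h(d) = (6*(-4) - 3)/9 = (-24 - 3)/9 = (⅑)*(-27) = -3)
(h(-56) - 1918) + g(-57) = (-3 - 1918) + √2*√(-57) = -1921 + √2*(I*√57) = -1921 + I*√114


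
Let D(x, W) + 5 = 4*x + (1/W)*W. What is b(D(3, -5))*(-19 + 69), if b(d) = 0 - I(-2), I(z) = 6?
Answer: -300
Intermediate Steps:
D(x, W) = -4 + 4*x (D(x, W) = -5 + (4*x + (1/W)*W) = -5 + (4*x + W/W) = -5 + (4*x + 1) = -5 + (1 + 4*x) = -4 + 4*x)
b(d) = -6 (b(d) = 0 - 1*6 = 0 - 6 = -6)
b(D(3, -5))*(-19 + 69) = -6*(-19 + 69) = -6*50 = -300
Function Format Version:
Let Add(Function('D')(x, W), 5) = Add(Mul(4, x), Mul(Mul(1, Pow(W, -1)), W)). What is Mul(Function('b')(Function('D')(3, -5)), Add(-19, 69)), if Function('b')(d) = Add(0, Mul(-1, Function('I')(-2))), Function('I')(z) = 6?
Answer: -300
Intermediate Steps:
Function('D')(x, W) = Add(-4, Mul(4, x)) (Function('D')(x, W) = Add(-5, Add(Mul(4, x), Mul(Mul(1, Pow(W, -1)), W))) = Add(-5, Add(Mul(4, x), Mul(Pow(W, -1), W))) = Add(-5, Add(Mul(4, x), 1)) = Add(-5, Add(1, Mul(4, x))) = Add(-4, Mul(4, x)))
Function('b')(d) = -6 (Function('b')(d) = Add(0, Mul(-1, 6)) = Add(0, -6) = -6)
Mul(Function('b')(Function('D')(3, -5)), Add(-19, 69)) = Mul(-6, Add(-19, 69)) = Mul(-6, 50) = -300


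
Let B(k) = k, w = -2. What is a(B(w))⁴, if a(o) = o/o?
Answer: 1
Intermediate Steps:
a(o) = 1
a(B(w))⁴ = 1⁴ = 1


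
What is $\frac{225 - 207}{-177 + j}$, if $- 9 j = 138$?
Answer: $- \frac{54}{577} \approx -0.093588$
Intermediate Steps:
$j = - \frac{46}{3}$ ($j = \left(- \frac{1}{9}\right) 138 = - \frac{46}{3} \approx -15.333$)
$\frac{225 - 207}{-177 + j} = \frac{225 - 207}{-177 - \frac{46}{3}} = \frac{225 - 207}{- \frac{577}{3}} = 18 \left(- \frac{3}{577}\right) = - \frac{54}{577}$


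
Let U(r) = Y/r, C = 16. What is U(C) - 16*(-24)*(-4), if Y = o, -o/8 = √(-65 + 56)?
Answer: -1536 - 3*I/2 ≈ -1536.0 - 1.5*I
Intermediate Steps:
o = -24*I (o = -8*√(-65 + 56) = -24*I ≈ -24.0*I)
Y = -24*I ≈ -24.0*I
U(r) = -24*I/r (U(r) = (-24*I)/r = -24*I/r)
U(C) - 16*(-24)*(-4) = -24*I/16 - 16*(-24)*(-4) = -24*I*1/16 + 384*(-4) = -3*I/2 - 1536 = -1536 - 3*I/2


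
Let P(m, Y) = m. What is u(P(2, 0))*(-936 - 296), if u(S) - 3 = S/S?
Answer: -4928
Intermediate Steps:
u(S) = 4 (u(S) = 3 + S/S = 3 + 1 = 4)
u(P(2, 0))*(-936 - 296) = 4*(-936 - 296) = 4*(-1232) = -4928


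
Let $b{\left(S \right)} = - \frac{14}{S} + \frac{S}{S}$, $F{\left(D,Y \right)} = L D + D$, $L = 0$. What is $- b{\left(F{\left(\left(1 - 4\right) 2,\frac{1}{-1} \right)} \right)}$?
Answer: $- \frac{10}{3} \approx -3.3333$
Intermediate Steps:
$F{\left(D,Y \right)} = D$ ($F{\left(D,Y \right)} = 0 D + D = 0 + D = D$)
$b{\left(S \right)} = 1 - \frac{14}{S}$ ($b{\left(S \right)} = - \frac{14}{S} + 1 = 1 - \frac{14}{S}$)
$- b{\left(F{\left(\left(1 - 4\right) 2,\frac{1}{-1} \right)} \right)} = - \frac{-14 + \left(1 - 4\right) 2}{\left(1 - 4\right) 2} = - \frac{-14 - 6}{\left(-3\right) 2} = - \frac{-14 - 6}{-6} = - \frac{\left(-1\right) \left(-20\right)}{6} = \left(-1\right) \frac{10}{3} = - \frac{10}{3}$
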